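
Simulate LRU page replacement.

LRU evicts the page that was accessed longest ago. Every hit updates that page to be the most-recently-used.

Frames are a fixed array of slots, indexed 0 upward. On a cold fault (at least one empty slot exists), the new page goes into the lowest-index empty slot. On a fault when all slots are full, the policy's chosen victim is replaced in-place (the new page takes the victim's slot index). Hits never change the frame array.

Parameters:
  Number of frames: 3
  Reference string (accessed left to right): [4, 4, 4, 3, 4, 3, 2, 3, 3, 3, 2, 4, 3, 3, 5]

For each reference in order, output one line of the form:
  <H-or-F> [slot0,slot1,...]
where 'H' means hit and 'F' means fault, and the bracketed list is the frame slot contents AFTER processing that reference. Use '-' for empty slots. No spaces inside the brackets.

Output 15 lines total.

F [4,-,-]
H [4,-,-]
H [4,-,-]
F [4,3,-]
H [4,3,-]
H [4,3,-]
F [4,3,2]
H [4,3,2]
H [4,3,2]
H [4,3,2]
H [4,3,2]
H [4,3,2]
H [4,3,2]
H [4,3,2]
F [4,3,5]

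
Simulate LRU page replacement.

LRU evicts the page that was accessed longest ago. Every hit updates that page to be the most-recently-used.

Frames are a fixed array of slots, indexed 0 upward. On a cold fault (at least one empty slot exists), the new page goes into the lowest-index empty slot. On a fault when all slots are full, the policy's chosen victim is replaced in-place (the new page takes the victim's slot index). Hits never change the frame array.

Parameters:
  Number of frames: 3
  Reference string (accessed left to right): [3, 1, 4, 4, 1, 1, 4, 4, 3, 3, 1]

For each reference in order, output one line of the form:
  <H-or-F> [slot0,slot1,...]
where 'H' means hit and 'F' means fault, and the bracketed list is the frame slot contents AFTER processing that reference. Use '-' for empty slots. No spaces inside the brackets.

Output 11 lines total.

F [3,-,-]
F [3,1,-]
F [3,1,4]
H [3,1,4]
H [3,1,4]
H [3,1,4]
H [3,1,4]
H [3,1,4]
H [3,1,4]
H [3,1,4]
H [3,1,4]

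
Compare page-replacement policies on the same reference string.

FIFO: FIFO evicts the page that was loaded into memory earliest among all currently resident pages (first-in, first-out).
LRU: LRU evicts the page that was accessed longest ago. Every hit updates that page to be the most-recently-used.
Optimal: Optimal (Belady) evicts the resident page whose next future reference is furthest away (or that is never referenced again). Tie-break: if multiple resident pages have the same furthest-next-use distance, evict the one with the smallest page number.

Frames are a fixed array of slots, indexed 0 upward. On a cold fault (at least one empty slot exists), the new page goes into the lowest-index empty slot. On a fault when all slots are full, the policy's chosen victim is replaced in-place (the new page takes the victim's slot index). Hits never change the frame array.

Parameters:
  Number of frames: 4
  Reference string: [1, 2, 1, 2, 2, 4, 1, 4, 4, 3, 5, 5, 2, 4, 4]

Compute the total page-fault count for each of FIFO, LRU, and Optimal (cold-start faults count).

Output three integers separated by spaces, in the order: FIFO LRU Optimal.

--- FIFO ---
  step 0: ref 1 -> FAULT, frames=[1,-,-,-] (faults so far: 1)
  step 1: ref 2 -> FAULT, frames=[1,2,-,-] (faults so far: 2)
  step 2: ref 1 -> HIT, frames=[1,2,-,-] (faults so far: 2)
  step 3: ref 2 -> HIT, frames=[1,2,-,-] (faults so far: 2)
  step 4: ref 2 -> HIT, frames=[1,2,-,-] (faults so far: 2)
  step 5: ref 4 -> FAULT, frames=[1,2,4,-] (faults so far: 3)
  step 6: ref 1 -> HIT, frames=[1,2,4,-] (faults so far: 3)
  step 7: ref 4 -> HIT, frames=[1,2,4,-] (faults so far: 3)
  step 8: ref 4 -> HIT, frames=[1,2,4,-] (faults so far: 3)
  step 9: ref 3 -> FAULT, frames=[1,2,4,3] (faults so far: 4)
  step 10: ref 5 -> FAULT, evict 1, frames=[5,2,4,3] (faults so far: 5)
  step 11: ref 5 -> HIT, frames=[5,2,4,3] (faults so far: 5)
  step 12: ref 2 -> HIT, frames=[5,2,4,3] (faults so far: 5)
  step 13: ref 4 -> HIT, frames=[5,2,4,3] (faults so far: 5)
  step 14: ref 4 -> HIT, frames=[5,2,4,3] (faults so far: 5)
  FIFO total faults: 5
--- LRU ---
  step 0: ref 1 -> FAULT, frames=[1,-,-,-] (faults so far: 1)
  step 1: ref 2 -> FAULT, frames=[1,2,-,-] (faults so far: 2)
  step 2: ref 1 -> HIT, frames=[1,2,-,-] (faults so far: 2)
  step 3: ref 2 -> HIT, frames=[1,2,-,-] (faults so far: 2)
  step 4: ref 2 -> HIT, frames=[1,2,-,-] (faults so far: 2)
  step 5: ref 4 -> FAULT, frames=[1,2,4,-] (faults so far: 3)
  step 6: ref 1 -> HIT, frames=[1,2,4,-] (faults so far: 3)
  step 7: ref 4 -> HIT, frames=[1,2,4,-] (faults so far: 3)
  step 8: ref 4 -> HIT, frames=[1,2,4,-] (faults so far: 3)
  step 9: ref 3 -> FAULT, frames=[1,2,4,3] (faults so far: 4)
  step 10: ref 5 -> FAULT, evict 2, frames=[1,5,4,3] (faults so far: 5)
  step 11: ref 5 -> HIT, frames=[1,5,4,3] (faults so far: 5)
  step 12: ref 2 -> FAULT, evict 1, frames=[2,5,4,3] (faults so far: 6)
  step 13: ref 4 -> HIT, frames=[2,5,4,3] (faults so far: 6)
  step 14: ref 4 -> HIT, frames=[2,5,4,3] (faults so far: 6)
  LRU total faults: 6
--- Optimal ---
  step 0: ref 1 -> FAULT, frames=[1,-,-,-] (faults so far: 1)
  step 1: ref 2 -> FAULT, frames=[1,2,-,-] (faults so far: 2)
  step 2: ref 1 -> HIT, frames=[1,2,-,-] (faults so far: 2)
  step 3: ref 2 -> HIT, frames=[1,2,-,-] (faults so far: 2)
  step 4: ref 2 -> HIT, frames=[1,2,-,-] (faults so far: 2)
  step 5: ref 4 -> FAULT, frames=[1,2,4,-] (faults so far: 3)
  step 6: ref 1 -> HIT, frames=[1,2,4,-] (faults so far: 3)
  step 7: ref 4 -> HIT, frames=[1,2,4,-] (faults so far: 3)
  step 8: ref 4 -> HIT, frames=[1,2,4,-] (faults so far: 3)
  step 9: ref 3 -> FAULT, frames=[1,2,4,3] (faults so far: 4)
  step 10: ref 5 -> FAULT, evict 1, frames=[5,2,4,3] (faults so far: 5)
  step 11: ref 5 -> HIT, frames=[5,2,4,3] (faults so far: 5)
  step 12: ref 2 -> HIT, frames=[5,2,4,3] (faults so far: 5)
  step 13: ref 4 -> HIT, frames=[5,2,4,3] (faults so far: 5)
  step 14: ref 4 -> HIT, frames=[5,2,4,3] (faults so far: 5)
  Optimal total faults: 5

Answer: 5 6 5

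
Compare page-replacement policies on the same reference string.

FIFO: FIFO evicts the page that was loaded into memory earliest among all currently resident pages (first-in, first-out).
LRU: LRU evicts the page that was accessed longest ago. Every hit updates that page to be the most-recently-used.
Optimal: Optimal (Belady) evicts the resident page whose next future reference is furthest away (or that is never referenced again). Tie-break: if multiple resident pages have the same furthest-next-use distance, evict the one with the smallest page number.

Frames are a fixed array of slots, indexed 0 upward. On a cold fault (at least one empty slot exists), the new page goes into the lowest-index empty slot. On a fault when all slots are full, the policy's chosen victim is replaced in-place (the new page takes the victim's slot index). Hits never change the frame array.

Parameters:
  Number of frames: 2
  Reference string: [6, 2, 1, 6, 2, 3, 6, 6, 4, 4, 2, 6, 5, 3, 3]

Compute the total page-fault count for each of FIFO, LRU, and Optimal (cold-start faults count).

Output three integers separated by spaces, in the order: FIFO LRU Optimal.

Answer: 12 12 9

Derivation:
--- FIFO ---
  step 0: ref 6 -> FAULT, frames=[6,-] (faults so far: 1)
  step 1: ref 2 -> FAULT, frames=[6,2] (faults so far: 2)
  step 2: ref 1 -> FAULT, evict 6, frames=[1,2] (faults so far: 3)
  step 3: ref 6 -> FAULT, evict 2, frames=[1,6] (faults so far: 4)
  step 4: ref 2 -> FAULT, evict 1, frames=[2,6] (faults so far: 5)
  step 5: ref 3 -> FAULT, evict 6, frames=[2,3] (faults so far: 6)
  step 6: ref 6 -> FAULT, evict 2, frames=[6,3] (faults so far: 7)
  step 7: ref 6 -> HIT, frames=[6,3] (faults so far: 7)
  step 8: ref 4 -> FAULT, evict 3, frames=[6,4] (faults so far: 8)
  step 9: ref 4 -> HIT, frames=[6,4] (faults so far: 8)
  step 10: ref 2 -> FAULT, evict 6, frames=[2,4] (faults so far: 9)
  step 11: ref 6 -> FAULT, evict 4, frames=[2,6] (faults so far: 10)
  step 12: ref 5 -> FAULT, evict 2, frames=[5,6] (faults so far: 11)
  step 13: ref 3 -> FAULT, evict 6, frames=[5,3] (faults so far: 12)
  step 14: ref 3 -> HIT, frames=[5,3] (faults so far: 12)
  FIFO total faults: 12
--- LRU ---
  step 0: ref 6 -> FAULT, frames=[6,-] (faults so far: 1)
  step 1: ref 2 -> FAULT, frames=[6,2] (faults so far: 2)
  step 2: ref 1 -> FAULT, evict 6, frames=[1,2] (faults so far: 3)
  step 3: ref 6 -> FAULT, evict 2, frames=[1,6] (faults so far: 4)
  step 4: ref 2 -> FAULT, evict 1, frames=[2,6] (faults so far: 5)
  step 5: ref 3 -> FAULT, evict 6, frames=[2,3] (faults so far: 6)
  step 6: ref 6 -> FAULT, evict 2, frames=[6,3] (faults so far: 7)
  step 7: ref 6 -> HIT, frames=[6,3] (faults so far: 7)
  step 8: ref 4 -> FAULT, evict 3, frames=[6,4] (faults so far: 8)
  step 9: ref 4 -> HIT, frames=[6,4] (faults so far: 8)
  step 10: ref 2 -> FAULT, evict 6, frames=[2,4] (faults so far: 9)
  step 11: ref 6 -> FAULT, evict 4, frames=[2,6] (faults so far: 10)
  step 12: ref 5 -> FAULT, evict 2, frames=[5,6] (faults so far: 11)
  step 13: ref 3 -> FAULT, evict 6, frames=[5,3] (faults so far: 12)
  step 14: ref 3 -> HIT, frames=[5,3] (faults so far: 12)
  LRU total faults: 12
--- Optimal ---
  step 0: ref 6 -> FAULT, frames=[6,-] (faults so far: 1)
  step 1: ref 2 -> FAULT, frames=[6,2] (faults so far: 2)
  step 2: ref 1 -> FAULT, evict 2, frames=[6,1] (faults so far: 3)
  step 3: ref 6 -> HIT, frames=[6,1] (faults so far: 3)
  step 4: ref 2 -> FAULT, evict 1, frames=[6,2] (faults so far: 4)
  step 5: ref 3 -> FAULT, evict 2, frames=[6,3] (faults so far: 5)
  step 6: ref 6 -> HIT, frames=[6,3] (faults so far: 5)
  step 7: ref 6 -> HIT, frames=[6,3] (faults so far: 5)
  step 8: ref 4 -> FAULT, evict 3, frames=[6,4] (faults so far: 6)
  step 9: ref 4 -> HIT, frames=[6,4] (faults so far: 6)
  step 10: ref 2 -> FAULT, evict 4, frames=[6,2] (faults so far: 7)
  step 11: ref 6 -> HIT, frames=[6,2] (faults so far: 7)
  step 12: ref 5 -> FAULT, evict 2, frames=[6,5] (faults so far: 8)
  step 13: ref 3 -> FAULT, evict 5, frames=[6,3] (faults so far: 9)
  step 14: ref 3 -> HIT, frames=[6,3] (faults so far: 9)
  Optimal total faults: 9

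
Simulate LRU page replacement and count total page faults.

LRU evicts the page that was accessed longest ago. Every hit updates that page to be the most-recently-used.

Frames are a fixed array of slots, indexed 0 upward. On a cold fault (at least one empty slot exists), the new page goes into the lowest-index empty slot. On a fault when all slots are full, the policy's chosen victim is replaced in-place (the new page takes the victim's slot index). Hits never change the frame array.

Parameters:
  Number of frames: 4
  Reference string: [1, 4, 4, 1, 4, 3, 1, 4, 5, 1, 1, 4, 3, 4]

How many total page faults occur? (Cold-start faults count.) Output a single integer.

Answer: 4

Derivation:
Step 0: ref 1 → FAULT, frames=[1,-,-,-]
Step 1: ref 4 → FAULT, frames=[1,4,-,-]
Step 2: ref 4 → HIT, frames=[1,4,-,-]
Step 3: ref 1 → HIT, frames=[1,4,-,-]
Step 4: ref 4 → HIT, frames=[1,4,-,-]
Step 5: ref 3 → FAULT, frames=[1,4,3,-]
Step 6: ref 1 → HIT, frames=[1,4,3,-]
Step 7: ref 4 → HIT, frames=[1,4,3,-]
Step 8: ref 5 → FAULT, frames=[1,4,3,5]
Step 9: ref 1 → HIT, frames=[1,4,3,5]
Step 10: ref 1 → HIT, frames=[1,4,3,5]
Step 11: ref 4 → HIT, frames=[1,4,3,5]
Step 12: ref 3 → HIT, frames=[1,4,3,5]
Step 13: ref 4 → HIT, frames=[1,4,3,5]
Total faults: 4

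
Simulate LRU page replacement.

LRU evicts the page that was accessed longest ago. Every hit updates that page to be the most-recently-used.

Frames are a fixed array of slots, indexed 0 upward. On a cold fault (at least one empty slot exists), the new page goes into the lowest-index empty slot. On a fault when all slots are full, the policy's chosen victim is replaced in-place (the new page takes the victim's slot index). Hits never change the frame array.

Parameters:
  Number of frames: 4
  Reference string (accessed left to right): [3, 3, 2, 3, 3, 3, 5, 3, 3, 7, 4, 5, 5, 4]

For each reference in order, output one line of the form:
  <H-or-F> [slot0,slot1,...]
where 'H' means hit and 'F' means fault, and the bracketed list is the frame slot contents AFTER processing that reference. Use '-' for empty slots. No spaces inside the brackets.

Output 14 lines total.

F [3,-,-,-]
H [3,-,-,-]
F [3,2,-,-]
H [3,2,-,-]
H [3,2,-,-]
H [3,2,-,-]
F [3,2,5,-]
H [3,2,5,-]
H [3,2,5,-]
F [3,2,5,7]
F [3,4,5,7]
H [3,4,5,7]
H [3,4,5,7]
H [3,4,5,7]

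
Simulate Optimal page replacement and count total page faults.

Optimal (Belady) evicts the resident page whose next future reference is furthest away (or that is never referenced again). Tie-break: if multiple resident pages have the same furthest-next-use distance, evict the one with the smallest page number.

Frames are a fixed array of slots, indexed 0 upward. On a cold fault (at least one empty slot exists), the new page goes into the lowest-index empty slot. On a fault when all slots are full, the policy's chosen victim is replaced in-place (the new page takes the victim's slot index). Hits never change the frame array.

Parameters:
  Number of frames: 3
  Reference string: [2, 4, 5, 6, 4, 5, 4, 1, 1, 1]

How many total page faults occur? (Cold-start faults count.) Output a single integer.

Answer: 5

Derivation:
Step 0: ref 2 → FAULT, frames=[2,-,-]
Step 1: ref 4 → FAULT, frames=[2,4,-]
Step 2: ref 5 → FAULT, frames=[2,4,5]
Step 3: ref 6 → FAULT (evict 2), frames=[6,4,5]
Step 4: ref 4 → HIT, frames=[6,4,5]
Step 5: ref 5 → HIT, frames=[6,4,5]
Step 6: ref 4 → HIT, frames=[6,4,5]
Step 7: ref 1 → FAULT (evict 4), frames=[6,1,5]
Step 8: ref 1 → HIT, frames=[6,1,5]
Step 9: ref 1 → HIT, frames=[6,1,5]
Total faults: 5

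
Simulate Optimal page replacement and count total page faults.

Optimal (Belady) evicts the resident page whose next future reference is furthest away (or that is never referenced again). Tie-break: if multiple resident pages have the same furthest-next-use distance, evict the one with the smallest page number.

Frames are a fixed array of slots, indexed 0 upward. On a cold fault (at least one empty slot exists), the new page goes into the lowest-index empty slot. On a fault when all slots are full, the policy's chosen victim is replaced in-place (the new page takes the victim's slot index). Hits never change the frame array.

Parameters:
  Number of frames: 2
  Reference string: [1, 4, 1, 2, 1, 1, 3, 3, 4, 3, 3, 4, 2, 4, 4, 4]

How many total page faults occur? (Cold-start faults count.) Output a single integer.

Step 0: ref 1 → FAULT, frames=[1,-]
Step 1: ref 4 → FAULT, frames=[1,4]
Step 2: ref 1 → HIT, frames=[1,4]
Step 3: ref 2 → FAULT (evict 4), frames=[1,2]
Step 4: ref 1 → HIT, frames=[1,2]
Step 5: ref 1 → HIT, frames=[1,2]
Step 6: ref 3 → FAULT (evict 1), frames=[3,2]
Step 7: ref 3 → HIT, frames=[3,2]
Step 8: ref 4 → FAULT (evict 2), frames=[3,4]
Step 9: ref 3 → HIT, frames=[3,4]
Step 10: ref 3 → HIT, frames=[3,4]
Step 11: ref 4 → HIT, frames=[3,4]
Step 12: ref 2 → FAULT (evict 3), frames=[2,4]
Step 13: ref 4 → HIT, frames=[2,4]
Step 14: ref 4 → HIT, frames=[2,4]
Step 15: ref 4 → HIT, frames=[2,4]
Total faults: 6

Answer: 6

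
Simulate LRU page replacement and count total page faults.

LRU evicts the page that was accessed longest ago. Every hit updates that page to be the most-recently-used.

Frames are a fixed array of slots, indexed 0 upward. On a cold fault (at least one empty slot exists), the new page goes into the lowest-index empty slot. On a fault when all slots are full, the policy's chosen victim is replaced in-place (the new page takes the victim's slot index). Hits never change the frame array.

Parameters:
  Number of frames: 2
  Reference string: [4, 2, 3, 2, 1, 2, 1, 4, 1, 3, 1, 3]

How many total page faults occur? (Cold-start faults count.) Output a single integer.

Step 0: ref 4 → FAULT, frames=[4,-]
Step 1: ref 2 → FAULT, frames=[4,2]
Step 2: ref 3 → FAULT (evict 4), frames=[3,2]
Step 3: ref 2 → HIT, frames=[3,2]
Step 4: ref 1 → FAULT (evict 3), frames=[1,2]
Step 5: ref 2 → HIT, frames=[1,2]
Step 6: ref 1 → HIT, frames=[1,2]
Step 7: ref 4 → FAULT (evict 2), frames=[1,4]
Step 8: ref 1 → HIT, frames=[1,4]
Step 9: ref 3 → FAULT (evict 4), frames=[1,3]
Step 10: ref 1 → HIT, frames=[1,3]
Step 11: ref 3 → HIT, frames=[1,3]
Total faults: 6

Answer: 6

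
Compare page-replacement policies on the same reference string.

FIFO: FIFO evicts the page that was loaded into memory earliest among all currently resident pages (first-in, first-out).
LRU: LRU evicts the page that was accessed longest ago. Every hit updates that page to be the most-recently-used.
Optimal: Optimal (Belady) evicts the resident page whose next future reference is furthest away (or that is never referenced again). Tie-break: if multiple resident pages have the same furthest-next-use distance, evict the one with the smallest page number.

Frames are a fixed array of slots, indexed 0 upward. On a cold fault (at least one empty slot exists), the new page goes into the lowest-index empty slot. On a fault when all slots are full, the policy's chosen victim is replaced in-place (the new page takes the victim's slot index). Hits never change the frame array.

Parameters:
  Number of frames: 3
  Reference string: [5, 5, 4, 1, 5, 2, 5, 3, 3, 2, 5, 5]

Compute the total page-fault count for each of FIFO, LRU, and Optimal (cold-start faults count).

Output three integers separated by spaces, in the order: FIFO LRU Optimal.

Answer: 6 5 5

Derivation:
--- FIFO ---
  step 0: ref 5 -> FAULT, frames=[5,-,-] (faults so far: 1)
  step 1: ref 5 -> HIT, frames=[5,-,-] (faults so far: 1)
  step 2: ref 4 -> FAULT, frames=[5,4,-] (faults so far: 2)
  step 3: ref 1 -> FAULT, frames=[5,4,1] (faults so far: 3)
  step 4: ref 5 -> HIT, frames=[5,4,1] (faults so far: 3)
  step 5: ref 2 -> FAULT, evict 5, frames=[2,4,1] (faults so far: 4)
  step 6: ref 5 -> FAULT, evict 4, frames=[2,5,1] (faults so far: 5)
  step 7: ref 3 -> FAULT, evict 1, frames=[2,5,3] (faults so far: 6)
  step 8: ref 3 -> HIT, frames=[2,5,3] (faults so far: 6)
  step 9: ref 2 -> HIT, frames=[2,5,3] (faults so far: 6)
  step 10: ref 5 -> HIT, frames=[2,5,3] (faults so far: 6)
  step 11: ref 5 -> HIT, frames=[2,5,3] (faults so far: 6)
  FIFO total faults: 6
--- LRU ---
  step 0: ref 5 -> FAULT, frames=[5,-,-] (faults so far: 1)
  step 1: ref 5 -> HIT, frames=[5,-,-] (faults so far: 1)
  step 2: ref 4 -> FAULT, frames=[5,4,-] (faults so far: 2)
  step 3: ref 1 -> FAULT, frames=[5,4,1] (faults so far: 3)
  step 4: ref 5 -> HIT, frames=[5,4,1] (faults so far: 3)
  step 5: ref 2 -> FAULT, evict 4, frames=[5,2,1] (faults so far: 4)
  step 6: ref 5 -> HIT, frames=[5,2,1] (faults so far: 4)
  step 7: ref 3 -> FAULT, evict 1, frames=[5,2,3] (faults so far: 5)
  step 8: ref 3 -> HIT, frames=[5,2,3] (faults so far: 5)
  step 9: ref 2 -> HIT, frames=[5,2,3] (faults so far: 5)
  step 10: ref 5 -> HIT, frames=[5,2,3] (faults so far: 5)
  step 11: ref 5 -> HIT, frames=[5,2,3] (faults so far: 5)
  LRU total faults: 5
--- Optimal ---
  step 0: ref 5 -> FAULT, frames=[5,-,-] (faults so far: 1)
  step 1: ref 5 -> HIT, frames=[5,-,-] (faults so far: 1)
  step 2: ref 4 -> FAULT, frames=[5,4,-] (faults so far: 2)
  step 3: ref 1 -> FAULT, frames=[5,4,1] (faults so far: 3)
  step 4: ref 5 -> HIT, frames=[5,4,1] (faults so far: 3)
  step 5: ref 2 -> FAULT, evict 1, frames=[5,4,2] (faults so far: 4)
  step 6: ref 5 -> HIT, frames=[5,4,2] (faults so far: 4)
  step 7: ref 3 -> FAULT, evict 4, frames=[5,3,2] (faults so far: 5)
  step 8: ref 3 -> HIT, frames=[5,3,2] (faults so far: 5)
  step 9: ref 2 -> HIT, frames=[5,3,2] (faults so far: 5)
  step 10: ref 5 -> HIT, frames=[5,3,2] (faults so far: 5)
  step 11: ref 5 -> HIT, frames=[5,3,2] (faults so far: 5)
  Optimal total faults: 5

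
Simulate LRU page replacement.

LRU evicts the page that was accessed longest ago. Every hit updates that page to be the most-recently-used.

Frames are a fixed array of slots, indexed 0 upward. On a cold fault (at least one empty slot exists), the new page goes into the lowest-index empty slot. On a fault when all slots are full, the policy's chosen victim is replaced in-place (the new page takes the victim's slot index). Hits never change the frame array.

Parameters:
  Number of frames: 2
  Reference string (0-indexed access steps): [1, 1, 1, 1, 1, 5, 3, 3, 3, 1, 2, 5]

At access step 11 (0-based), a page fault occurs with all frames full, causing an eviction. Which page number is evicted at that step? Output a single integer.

Answer: 1

Derivation:
Step 0: ref 1 -> FAULT, frames=[1,-]
Step 1: ref 1 -> HIT, frames=[1,-]
Step 2: ref 1 -> HIT, frames=[1,-]
Step 3: ref 1 -> HIT, frames=[1,-]
Step 4: ref 1 -> HIT, frames=[1,-]
Step 5: ref 5 -> FAULT, frames=[1,5]
Step 6: ref 3 -> FAULT, evict 1, frames=[3,5]
Step 7: ref 3 -> HIT, frames=[3,5]
Step 8: ref 3 -> HIT, frames=[3,5]
Step 9: ref 1 -> FAULT, evict 5, frames=[3,1]
Step 10: ref 2 -> FAULT, evict 3, frames=[2,1]
Step 11: ref 5 -> FAULT, evict 1, frames=[2,5]
At step 11: evicted page 1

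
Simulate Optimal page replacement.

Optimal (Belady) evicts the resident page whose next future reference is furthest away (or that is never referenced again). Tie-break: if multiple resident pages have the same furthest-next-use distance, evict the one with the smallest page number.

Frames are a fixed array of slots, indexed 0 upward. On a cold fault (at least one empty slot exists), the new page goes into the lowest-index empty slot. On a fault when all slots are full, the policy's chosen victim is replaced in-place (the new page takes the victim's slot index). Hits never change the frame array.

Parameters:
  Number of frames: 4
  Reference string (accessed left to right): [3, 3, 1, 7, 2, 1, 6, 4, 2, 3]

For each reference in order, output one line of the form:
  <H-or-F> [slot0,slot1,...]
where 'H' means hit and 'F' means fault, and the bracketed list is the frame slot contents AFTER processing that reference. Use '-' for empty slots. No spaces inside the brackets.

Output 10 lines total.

F [3,-,-,-]
H [3,-,-,-]
F [3,1,-,-]
F [3,1,7,-]
F [3,1,7,2]
H [3,1,7,2]
F [3,6,7,2]
F [3,4,7,2]
H [3,4,7,2]
H [3,4,7,2]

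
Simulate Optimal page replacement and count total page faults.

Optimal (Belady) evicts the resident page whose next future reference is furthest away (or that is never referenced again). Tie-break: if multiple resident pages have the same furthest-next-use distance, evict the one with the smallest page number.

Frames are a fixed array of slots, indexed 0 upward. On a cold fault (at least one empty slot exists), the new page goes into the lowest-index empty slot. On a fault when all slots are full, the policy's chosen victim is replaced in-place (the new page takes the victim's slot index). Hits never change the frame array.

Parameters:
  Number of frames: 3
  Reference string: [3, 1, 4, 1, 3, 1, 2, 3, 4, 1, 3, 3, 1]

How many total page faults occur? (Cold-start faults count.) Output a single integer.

Step 0: ref 3 → FAULT, frames=[3,-,-]
Step 1: ref 1 → FAULT, frames=[3,1,-]
Step 2: ref 4 → FAULT, frames=[3,1,4]
Step 3: ref 1 → HIT, frames=[3,1,4]
Step 4: ref 3 → HIT, frames=[3,1,4]
Step 5: ref 1 → HIT, frames=[3,1,4]
Step 6: ref 2 → FAULT (evict 1), frames=[3,2,4]
Step 7: ref 3 → HIT, frames=[3,2,4]
Step 8: ref 4 → HIT, frames=[3,2,4]
Step 9: ref 1 → FAULT (evict 2), frames=[3,1,4]
Step 10: ref 3 → HIT, frames=[3,1,4]
Step 11: ref 3 → HIT, frames=[3,1,4]
Step 12: ref 1 → HIT, frames=[3,1,4]
Total faults: 5

Answer: 5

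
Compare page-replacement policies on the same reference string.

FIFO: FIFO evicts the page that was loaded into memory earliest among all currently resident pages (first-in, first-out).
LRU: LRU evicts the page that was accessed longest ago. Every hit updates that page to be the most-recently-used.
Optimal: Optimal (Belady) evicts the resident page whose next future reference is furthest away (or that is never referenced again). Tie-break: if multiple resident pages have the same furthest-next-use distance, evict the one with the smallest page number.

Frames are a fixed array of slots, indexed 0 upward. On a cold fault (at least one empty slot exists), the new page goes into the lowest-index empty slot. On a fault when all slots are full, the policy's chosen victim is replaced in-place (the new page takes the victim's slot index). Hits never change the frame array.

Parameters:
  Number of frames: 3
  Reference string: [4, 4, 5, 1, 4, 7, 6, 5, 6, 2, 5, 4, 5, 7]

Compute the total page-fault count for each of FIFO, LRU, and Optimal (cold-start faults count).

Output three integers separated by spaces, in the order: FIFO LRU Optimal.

--- FIFO ---
  step 0: ref 4 -> FAULT, frames=[4,-,-] (faults so far: 1)
  step 1: ref 4 -> HIT, frames=[4,-,-] (faults so far: 1)
  step 2: ref 5 -> FAULT, frames=[4,5,-] (faults so far: 2)
  step 3: ref 1 -> FAULT, frames=[4,5,1] (faults so far: 3)
  step 4: ref 4 -> HIT, frames=[4,5,1] (faults so far: 3)
  step 5: ref 7 -> FAULT, evict 4, frames=[7,5,1] (faults so far: 4)
  step 6: ref 6 -> FAULT, evict 5, frames=[7,6,1] (faults so far: 5)
  step 7: ref 5 -> FAULT, evict 1, frames=[7,6,5] (faults so far: 6)
  step 8: ref 6 -> HIT, frames=[7,6,5] (faults so far: 6)
  step 9: ref 2 -> FAULT, evict 7, frames=[2,6,5] (faults so far: 7)
  step 10: ref 5 -> HIT, frames=[2,6,5] (faults so far: 7)
  step 11: ref 4 -> FAULT, evict 6, frames=[2,4,5] (faults so far: 8)
  step 12: ref 5 -> HIT, frames=[2,4,5] (faults so far: 8)
  step 13: ref 7 -> FAULT, evict 5, frames=[2,4,7] (faults so far: 9)
  FIFO total faults: 9
--- LRU ---
  step 0: ref 4 -> FAULT, frames=[4,-,-] (faults so far: 1)
  step 1: ref 4 -> HIT, frames=[4,-,-] (faults so far: 1)
  step 2: ref 5 -> FAULT, frames=[4,5,-] (faults so far: 2)
  step 3: ref 1 -> FAULT, frames=[4,5,1] (faults so far: 3)
  step 4: ref 4 -> HIT, frames=[4,5,1] (faults so far: 3)
  step 5: ref 7 -> FAULT, evict 5, frames=[4,7,1] (faults so far: 4)
  step 6: ref 6 -> FAULT, evict 1, frames=[4,7,6] (faults so far: 5)
  step 7: ref 5 -> FAULT, evict 4, frames=[5,7,6] (faults so far: 6)
  step 8: ref 6 -> HIT, frames=[5,7,6] (faults so far: 6)
  step 9: ref 2 -> FAULT, evict 7, frames=[5,2,6] (faults so far: 7)
  step 10: ref 5 -> HIT, frames=[5,2,6] (faults so far: 7)
  step 11: ref 4 -> FAULT, evict 6, frames=[5,2,4] (faults so far: 8)
  step 12: ref 5 -> HIT, frames=[5,2,4] (faults so far: 8)
  step 13: ref 7 -> FAULT, evict 2, frames=[5,7,4] (faults so far: 9)
  LRU total faults: 9
--- Optimal ---
  step 0: ref 4 -> FAULT, frames=[4,-,-] (faults so far: 1)
  step 1: ref 4 -> HIT, frames=[4,-,-] (faults so far: 1)
  step 2: ref 5 -> FAULT, frames=[4,5,-] (faults so far: 2)
  step 3: ref 1 -> FAULT, frames=[4,5,1] (faults so far: 3)
  step 4: ref 4 -> HIT, frames=[4,5,1] (faults so far: 3)
  step 5: ref 7 -> FAULT, evict 1, frames=[4,5,7] (faults so far: 4)
  step 6: ref 6 -> FAULT, evict 7, frames=[4,5,6] (faults so far: 5)
  step 7: ref 5 -> HIT, frames=[4,5,6] (faults so far: 5)
  step 8: ref 6 -> HIT, frames=[4,5,6] (faults so far: 5)
  step 9: ref 2 -> FAULT, evict 6, frames=[4,5,2] (faults so far: 6)
  step 10: ref 5 -> HIT, frames=[4,5,2] (faults so far: 6)
  step 11: ref 4 -> HIT, frames=[4,5,2] (faults so far: 6)
  step 12: ref 5 -> HIT, frames=[4,5,2] (faults so far: 6)
  step 13: ref 7 -> FAULT, evict 2, frames=[4,5,7] (faults so far: 7)
  Optimal total faults: 7

Answer: 9 9 7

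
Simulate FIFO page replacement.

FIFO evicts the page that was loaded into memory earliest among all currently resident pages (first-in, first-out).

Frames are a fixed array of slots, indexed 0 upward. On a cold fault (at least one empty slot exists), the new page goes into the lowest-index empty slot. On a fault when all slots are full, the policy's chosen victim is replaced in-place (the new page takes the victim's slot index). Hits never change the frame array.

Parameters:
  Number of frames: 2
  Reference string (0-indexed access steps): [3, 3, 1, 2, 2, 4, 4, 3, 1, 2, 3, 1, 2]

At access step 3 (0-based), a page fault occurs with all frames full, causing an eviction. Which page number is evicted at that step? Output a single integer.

Answer: 3

Derivation:
Step 0: ref 3 -> FAULT, frames=[3,-]
Step 1: ref 3 -> HIT, frames=[3,-]
Step 2: ref 1 -> FAULT, frames=[3,1]
Step 3: ref 2 -> FAULT, evict 3, frames=[2,1]
At step 3: evicted page 3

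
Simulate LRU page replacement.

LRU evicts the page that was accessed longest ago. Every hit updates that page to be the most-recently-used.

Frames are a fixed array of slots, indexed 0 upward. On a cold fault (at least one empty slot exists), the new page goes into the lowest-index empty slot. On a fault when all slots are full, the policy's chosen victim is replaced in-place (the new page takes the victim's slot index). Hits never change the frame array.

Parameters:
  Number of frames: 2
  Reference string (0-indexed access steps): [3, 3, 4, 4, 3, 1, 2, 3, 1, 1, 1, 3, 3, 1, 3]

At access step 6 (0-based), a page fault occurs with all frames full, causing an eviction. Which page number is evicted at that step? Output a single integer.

Step 0: ref 3 -> FAULT, frames=[3,-]
Step 1: ref 3 -> HIT, frames=[3,-]
Step 2: ref 4 -> FAULT, frames=[3,4]
Step 3: ref 4 -> HIT, frames=[3,4]
Step 4: ref 3 -> HIT, frames=[3,4]
Step 5: ref 1 -> FAULT, evict 4, frames=[3,1]
Step 6: ref 2 -> FAULT, evict 3, frames=[2,1]
At step 6: evicted page 3

Answer: 3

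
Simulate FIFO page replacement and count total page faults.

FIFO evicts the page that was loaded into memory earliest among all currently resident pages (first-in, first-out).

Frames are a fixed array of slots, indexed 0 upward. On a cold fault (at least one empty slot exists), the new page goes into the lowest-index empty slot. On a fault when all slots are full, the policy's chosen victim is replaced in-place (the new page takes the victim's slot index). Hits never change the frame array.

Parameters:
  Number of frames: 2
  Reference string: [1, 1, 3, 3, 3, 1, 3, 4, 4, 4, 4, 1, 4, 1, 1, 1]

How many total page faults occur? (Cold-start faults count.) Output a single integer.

Step 0: ref 1 → FAULT, frames=[1,-]
Step 1: ref 1 → HIT, frames=[1,-]
Step 2: ref 3 → FAULT, frames=[1,3]
Step 3: ref 3 → HIT, frames=[1,3]
Step 4: ref 3 → HIT, frames=[1,3]
Step 5: ref 1 → HIT, frames=[1,3]
Step 6: ref 3 → HIT, frames=[1,3]
Step 7: ref 4 → FAULT (evict 1), frames=[4,3]
Step 8: ref 4 → HIT, frames=[4,3]
Step 9: ref 4 → HIT, frames=[4,3]
Step 10: ref 4 → HIT, frames=[4,3]
Step 11: ref 1 → FAULT (evict 3), frames=[4,1]
Step 12: ref 4 → HIT, frames=[4,1]
Step 13: ref 1 → HIT, frames=[4,1]
Step 14: ref 1 → HIT, frames=[4,1]
Step 15: ref 1 → HIT, frames=[4,1]
Total faults: 4

Answer: 4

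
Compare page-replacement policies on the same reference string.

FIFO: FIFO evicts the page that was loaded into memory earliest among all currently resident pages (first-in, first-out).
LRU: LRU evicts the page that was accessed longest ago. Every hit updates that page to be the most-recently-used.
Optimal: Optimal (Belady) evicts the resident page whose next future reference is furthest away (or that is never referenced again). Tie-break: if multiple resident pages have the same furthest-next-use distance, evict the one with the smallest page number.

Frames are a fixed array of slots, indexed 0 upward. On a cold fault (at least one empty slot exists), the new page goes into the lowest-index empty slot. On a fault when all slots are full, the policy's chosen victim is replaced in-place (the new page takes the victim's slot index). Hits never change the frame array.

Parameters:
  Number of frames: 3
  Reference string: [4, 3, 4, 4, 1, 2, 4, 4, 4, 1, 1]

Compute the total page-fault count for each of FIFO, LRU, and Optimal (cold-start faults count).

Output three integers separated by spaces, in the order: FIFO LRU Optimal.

--- FIFO ---
  step 0: ref 4 -> FAULT, frames=[4,-,-] (faults so far: 1)
  step 1: ref 3 -> FAULT, frames=[4,3,-] (faults so far: 2)
  step 2: ref 4 -> HIT, frames=[4,3,-] (faults so far: 2)
  step 3: ref 4 -> HIT, frames=[4,3,-] (faults so far: 2)
  step 4: ref 1 -> FAULT, frames=[4,3,1] (faults so far: 3)
  step 5: ref 2 -> FAULT, evict 4, frames=[2,3,1] (faults so far: 4)
  step 6: ref 4 -> FAULT, evict 3, frames=[2,4,1] (faults so far: 5)
  step 7: ref 4 -> HIT, frames=[2,4,1] (faults so far: 5)
  step 8: ref 4 -> HIT, frames=[2,4,1] (faults so far: 5)
  step 9: ref 1 -> HIT, frames=[2,4,1] (faults so far: 5)
  step 10: ref 1 -> HIT, frames=[2,4,1] (faults so far: 5)
  FIFO total faults: 5
--- LRU ---
  step 0: ref 4 -> FAULT, frames=[4,-,-] (faults so far: 1)
  step 1: ref 3 -> FAULT, frames=[4,3,-] (faults so far: 2)
  step 2: ref 4 -> HIT, frames=[4,3,-] (faults so far: 2)
  step 3: ref 4 -> HIT, frames=[4,3,-] (faults so far: 2)
  step 4: ref 1 -> FAULT, frames=[4,3,1] (faults so far: 3)
  step 5: ref 2 -> FAULT, evict 3, frames=[4,2,1] (faults so far: 4)
  step 6: ref 4 -> HIT, frames=[4,2,1] (faults so far: 4)
  step 7: ref 4 -> HIT, frames=[4,2,1] (faults so far: 4)
  step 8: ref 4 -> HIT, frames=[4,2,1] (faults so far: 4)
  step 9: ref 1 -> HIT, frames=[4,2,1] (faults so far: 4)
  step 10: ref 1 -> HIT, frames=[4,2,1] (faults so far: 4)
  LRU total faults: 4
--- Optimal ---
  step 0: ref 4 -> FAULT, frames=[4,-,-] (faults so far: 1)
  step 1: ref 3 -> FAULT, frames=[4,3,-] (faults so far: 2)
  step 2: ref 4 -> HIT, frames=[4,3,-] (faults so far: 2)
  step 3: ref 4 -> HIT, frames=[4,3,-] (faults so far: 2)
  step 4: ref 1 -> FAULT, frames=[4,3,1] (faults so far: 3)
  step 5: ref 2 -> FAULT, evict 3, frames=[4,2,1] (faults so far: 4)
  step 6: ref 4 -> HIT, frames=[4,2,1] (faults so far: 4)
  step 7: ref 4 -> HIT, frames=[4,2,1] (faults so far: 4)
  step 8: ref 4 -> HIT, frames=[4,2,1] (faults so far: 4)
  step 9: ref 1 -> HIT, frames=[4,2,1] (faults so far: 4)
  step 10: ref 1 -> HIT, frames=[4,2,1] (faults so far: 4)
  Optimal total faults: 4

Answer: 5 4 4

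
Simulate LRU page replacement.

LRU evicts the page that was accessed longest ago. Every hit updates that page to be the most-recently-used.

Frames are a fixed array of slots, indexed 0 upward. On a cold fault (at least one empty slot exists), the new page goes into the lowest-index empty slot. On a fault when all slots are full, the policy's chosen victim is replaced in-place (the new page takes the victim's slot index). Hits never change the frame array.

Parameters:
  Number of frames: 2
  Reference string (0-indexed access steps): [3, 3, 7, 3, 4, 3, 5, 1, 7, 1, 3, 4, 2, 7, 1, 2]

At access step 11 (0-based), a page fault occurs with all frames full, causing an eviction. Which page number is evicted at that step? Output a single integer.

Step 0: ref 3 -> FAULT, frames=[3,-]
Step 1: ref 3 -> HIT, frames=[3,-]
Step 2: ref 7 -> FAULT, frames=[3,7]
Step 3: ref 3 -> HIT, frames=[3,7]
Step 4: ref 4 -> FAULT, evict 7, frames=[3,4]
Step 5: ref 3 -> HIT, frames=[3,4]
Step 6: ref 5 -> FAULT, evict 4, frames=[3,5]
Step 7: ref 1 -> FAULT, evict 3, frames=[1,5]
Step 8: ref 7 -> FAULT, evict 5, frames=[1,7]
Step 9: ref 1 -> HIT, frames=[1,7]
Step 10: ref 3 -> FAULT, evict 7, frames=[1,3]
Step 11: ref 4 -> FAULT, evict 1, frames=[4,3]
At step 11: evicted page 1

Answer: 1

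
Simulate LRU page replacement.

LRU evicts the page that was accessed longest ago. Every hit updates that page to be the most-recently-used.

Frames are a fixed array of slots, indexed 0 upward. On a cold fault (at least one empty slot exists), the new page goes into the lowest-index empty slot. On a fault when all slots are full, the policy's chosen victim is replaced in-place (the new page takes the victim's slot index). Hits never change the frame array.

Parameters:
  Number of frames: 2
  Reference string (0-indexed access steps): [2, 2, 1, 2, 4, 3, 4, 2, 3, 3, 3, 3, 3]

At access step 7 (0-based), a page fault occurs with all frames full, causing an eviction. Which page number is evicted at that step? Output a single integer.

Answer: 3

Derivation:
Step 0: ref 2 -> FAULT, frames=[2,-]
Step 1: ref 2 -> HIT, frames=[2,-]
Step 2: ref 1 -> FAULT, frames=[2,1]
Step 3: ref 2 -> HIT, frames=[2,1]
Step 4: ref 4 -> FAULT, evict 1, frames=[2,4]
Step 5: ref 3 -> FAULT, evict 2, frames=[3,4]
Step 6: ref 4 -> HIT, frames=[3,4]
Step 7: ref 2 -> FAULT, evict 3, frames=[2,4]
At step 7: evicted page 3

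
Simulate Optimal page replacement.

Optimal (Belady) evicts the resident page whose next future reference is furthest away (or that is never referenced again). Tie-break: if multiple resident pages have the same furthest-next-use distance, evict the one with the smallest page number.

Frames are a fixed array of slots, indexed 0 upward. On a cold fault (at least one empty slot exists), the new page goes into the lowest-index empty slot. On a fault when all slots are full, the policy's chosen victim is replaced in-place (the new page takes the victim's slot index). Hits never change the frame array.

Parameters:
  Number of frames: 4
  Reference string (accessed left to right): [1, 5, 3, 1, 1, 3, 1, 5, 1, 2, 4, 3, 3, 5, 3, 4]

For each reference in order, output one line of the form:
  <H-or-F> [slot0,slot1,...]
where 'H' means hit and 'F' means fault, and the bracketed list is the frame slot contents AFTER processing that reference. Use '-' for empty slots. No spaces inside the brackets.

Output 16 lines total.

F [1,-,-,-]
F [1,5,-,-]
F [1,5,3,-]
H [1,5,3,-]
H [1,5,3,-]
H [1,5,3,-]
H [1,5,3,-]
H [1,5,3,-]
H [1,5,3,-]
F [1,5,3,2]
F [4,5,3,2]
H [4,5,3,2]
H [4,5,3,2]
H [4,5,3,2]
H [4,5,3,2]
H [4,5,3,2]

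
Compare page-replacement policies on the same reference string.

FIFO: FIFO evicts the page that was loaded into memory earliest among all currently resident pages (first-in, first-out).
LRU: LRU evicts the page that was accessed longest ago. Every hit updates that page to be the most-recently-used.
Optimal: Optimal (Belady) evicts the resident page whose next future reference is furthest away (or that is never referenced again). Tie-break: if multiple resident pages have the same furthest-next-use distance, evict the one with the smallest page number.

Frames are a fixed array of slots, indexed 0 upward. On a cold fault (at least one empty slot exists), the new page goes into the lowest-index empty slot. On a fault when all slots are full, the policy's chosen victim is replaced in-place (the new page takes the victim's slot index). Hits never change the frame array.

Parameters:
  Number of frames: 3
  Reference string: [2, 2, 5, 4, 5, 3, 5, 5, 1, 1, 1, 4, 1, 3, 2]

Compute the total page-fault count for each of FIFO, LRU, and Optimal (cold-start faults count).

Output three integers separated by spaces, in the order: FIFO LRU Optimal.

Answer: 6 8 6

Derivation:
--- FIFO ---
  step 0: ref 2 -> FAULT, frames=[2,-,-] (faults so far: 1)
  step 1: ref 2 -> HIT, frames=[2,-,-] (faults so far: 1)
  step 2: ref 5 -> FAULT, frames=[2,5,-] (faults so far: 2)
  step 3: ref 4 -> FAULT, frames=[2,5,4] (faults so far: 3)
  step 4: ref 5 -> HIT, frames=[2,5,4] (faults so far: 3)
  step 5: ref 3 -> FAULT, evict 2, frames=[3,5,4] (faults so far: 4)
  step 6: ref 5 -> HIT, frames=[3,5,4] (faults so far: 4)
  step 7: ref 5 -> HIT, frames=[3,5,4] (faults so far: 4)
  step 8: ref 1 -> FAULT, evict 5, frames=[3,1,4] (faults so far: 5)
  step 9: ref 1 -> HIT, frames=[3,1,4] (faults so far: 5)
  step 10: ref 1 -> HIT, frames=[3,1,4] (faults so far: 5)
  step 11: ref 4 -> HIT, frames=[3,1,4] (faults so far: 5)
  step 12: ref 1 -> HIT, frames=[3,1,4] (faults so far: 5)
  step 13: ref 3 -> HIT, frames=[3,1,4] (faults so far: 5)
  step 14: ref 2 -> FAULT, evict 4, frames=[3,1,2] (faults so far: 6)
  FIFO total faults: 6
--- LRU ---
  step 0: ref 2 -> FAULT, frames=[2,-,-] (faults so far: 1)
  step 1: ref 2 -> HIT, frames=[2,-,-] (faults so far: 1)
  step 2: ref 5 -> FAULT, frames=[2,5,-] (faults so far: 2)
  step 3: ref 4 -> FAULT, frames=[2,5,4] (faults so far: 3)
  step 4: ref 5 -> HIT, frames=[2,5,4] (faults so far: 3)
  step 5: ref 3 -> FAULT, evict 2, frames=[3,5,4] (faults so far: 4)
  step 6: ref 5 -> HIT, frames=[3,5,4] (faults so far: 4)
  step 7: ref 5 -> HIT, frames=[3,5,4] (faults so far: 4)
  step 8: ref 1 -> FAULT, evict 4, frames=[3,5,1] (faults so far: 5)
  step 9: ref 1 -> HIT, frames=[3,5,1] (faults so far: 5)
  step 10: ref 1 -> HIT, frames=[3,5,1] (faults so far: 5)
  step 11: ref 4 -> FAULT, evict 3, frames=[4,5,1] (faults so far: 6)
  step 12: ref 1 -> HIT, frames=[4,5,1] (faults so far: 6)
  step 13: ref 3 -> FAULT, evict 5, frames=[4,3,1] (faults so far: 7)
  step 14: ref 2 -> FAULT, evict 4, frames=[2,3,1] (faults so far: 8)
  LRU total faults: 8
--- Optimal ---
  step 0: ref 2 -> FAULT, frames=[2,-,-] (faults so far: 1)
  step 1: ref 2 -> HIT, frames=[2,-,-] (faults so far: 1)
  step 2: ref 5 -> FAULT, frames=[2,5,-] (faults so far: 2)
  step 3: ref 4 -> FAULT, frames=[2,5,4] (faults so far: 3)
  step 4: ref 5 -> HIT, frames=[2,5,4] (faults so far: 3)
  step 5: ref 3 -> FAULT, evict 2, frames=[3,5,4] (faults so far: 4)
  step 6: ref 5 -> HIT, frames=[3,5,4] (faults so far: 4)
  step 7: ref 5 -> HIT, frames=[3,5,4] (faults so far: 4)
  step 8: ref 1 -> FAULT, evict 5, frames=[3,1,4] (faults so far: 5)
  step 9: ref 1 -> HIT, frames=[3,1,4] (faults so far: 5)
  step 10: ref 1 -> HIT, frames=[3,1,4] (faults so far: 5)
  step 11: ref 4 -> HIT, frames=[3,1,4] (faults so far: 5)
  step 12: ref 1 -> HIT, frames=[3,1,4] (faults so far: 5)
  step 13: ref 3 -> HIT, frames=[3,1,4] (faults so far: 5)
  step 14: ref 2 -> FAULT, evict 1, frames=[3,2,4] (faults so far: 6)
  Optimal total faults: 6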